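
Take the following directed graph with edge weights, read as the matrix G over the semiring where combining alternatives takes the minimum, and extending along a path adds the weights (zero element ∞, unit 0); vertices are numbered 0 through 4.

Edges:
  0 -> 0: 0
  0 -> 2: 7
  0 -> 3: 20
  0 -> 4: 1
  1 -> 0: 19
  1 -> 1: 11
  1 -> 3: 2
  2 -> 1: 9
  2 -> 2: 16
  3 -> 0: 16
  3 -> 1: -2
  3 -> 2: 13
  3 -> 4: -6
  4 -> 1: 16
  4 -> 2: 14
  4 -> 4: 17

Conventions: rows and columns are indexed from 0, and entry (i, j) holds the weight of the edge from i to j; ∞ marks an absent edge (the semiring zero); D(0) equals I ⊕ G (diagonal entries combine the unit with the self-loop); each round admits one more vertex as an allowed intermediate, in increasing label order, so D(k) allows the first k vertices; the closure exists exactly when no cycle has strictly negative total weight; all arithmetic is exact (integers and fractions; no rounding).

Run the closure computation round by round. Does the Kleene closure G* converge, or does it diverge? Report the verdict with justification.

D(0):
  [0, ∞, 7, 20, 1]
  [19, 0, ∞, 2, ∞]
  [∞, 9, 0, ∞, ∞]
  [16, -2, 13, 0, -6]
  [∞, 16, 14, ∞, 0]
D(1):
  [0, ∞, 7, 20, 1]
  [19, 0, 26, 2, 20]
  [∞, 9, 0, ∞, ∞]
  [16, -2, 13, 0, -6]
  [∞, 16, 14, ∞, 0]
D(2):
  [0, ∞, 7, 20, 1]
  [19, 0, 26, 2, 20]
  [28, 9, 0, 11, 29]
  [16, -2, 13, 0, -6]
  [35, 16, 14, 18, 0]
D(3):
  [0, 16, 7, 18, 1]
  [19, 0, 26, 2, 20]
  [28, 9, 0, 11, 29]
  [16, -2, 13, 0, -6]
  [35, 16, 14, 18, 0]
D(4):
  [0, 16, 7, 18, 1]
  [18, 0, 15, 2, -4]
  [27, 9, 0, 11, 5]
  [16, -2, 13, 0, -6]
  [34, 16, 14, 18, 0]
D(5):
  [0, 16, 7, 18, 1]
  [18, 0, 10, 2, -4]
  [27, 9, 0, 11, 5]
  [16, -2, 8, 0, -6]
  [34, 16, 14, 18, 0]
Key observation: every diagonal entry stays at the unit through all rounds, so no improving cycle exists.
Answer: CONVERGES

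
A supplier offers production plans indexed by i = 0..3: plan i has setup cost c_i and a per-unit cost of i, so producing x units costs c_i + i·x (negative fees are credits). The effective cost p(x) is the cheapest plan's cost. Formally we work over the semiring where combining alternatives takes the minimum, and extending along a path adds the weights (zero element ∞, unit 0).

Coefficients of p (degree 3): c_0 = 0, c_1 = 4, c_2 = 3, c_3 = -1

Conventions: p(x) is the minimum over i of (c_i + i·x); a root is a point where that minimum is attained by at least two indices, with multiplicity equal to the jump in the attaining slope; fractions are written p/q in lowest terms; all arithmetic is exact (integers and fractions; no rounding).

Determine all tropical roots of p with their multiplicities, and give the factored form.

hull edge (i=0, c=0) to (i=3, c=-1): slope -1/3, span 3
Factored form: p(x) = -1 ⊗ (x ⊕ 1/3) ⊗ (x ⊕ 1/3) ⊗ (x ⊕ 1/3)
Answer: roots = 1/3 (mult 3)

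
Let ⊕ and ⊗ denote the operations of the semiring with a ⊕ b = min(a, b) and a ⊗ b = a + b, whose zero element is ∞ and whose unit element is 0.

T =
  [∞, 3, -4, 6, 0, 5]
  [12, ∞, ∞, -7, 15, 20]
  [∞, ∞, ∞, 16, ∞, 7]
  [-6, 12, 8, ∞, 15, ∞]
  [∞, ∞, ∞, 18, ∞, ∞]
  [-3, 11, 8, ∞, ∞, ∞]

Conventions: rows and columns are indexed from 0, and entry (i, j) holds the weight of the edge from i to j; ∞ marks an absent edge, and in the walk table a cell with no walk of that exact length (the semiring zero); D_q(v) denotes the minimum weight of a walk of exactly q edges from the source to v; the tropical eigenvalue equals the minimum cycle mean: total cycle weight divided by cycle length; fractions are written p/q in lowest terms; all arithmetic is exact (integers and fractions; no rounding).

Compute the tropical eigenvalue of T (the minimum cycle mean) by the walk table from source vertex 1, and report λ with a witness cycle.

q=0: [∞, 0, ∞, ∞, ∞, ∞]
q=1: [12, ∞, ∞, -7, 15, 20]
q=2: [-13, 5, 1, 18, 8, 17]
q=3: [12, -10, -17, -7, -13, -8]
q=4: [-13, 3, 0, -17, 5, -10]
q=5: [-23, -10, -17, -7, -13, -8]
q=6: [-13, -20, -27, -17, -23, -18]
Optimal cycle mean attained by: cycle 0->1->3->0, total 3 + (-7) + (-6), length 3.
Answer: λ = -10/3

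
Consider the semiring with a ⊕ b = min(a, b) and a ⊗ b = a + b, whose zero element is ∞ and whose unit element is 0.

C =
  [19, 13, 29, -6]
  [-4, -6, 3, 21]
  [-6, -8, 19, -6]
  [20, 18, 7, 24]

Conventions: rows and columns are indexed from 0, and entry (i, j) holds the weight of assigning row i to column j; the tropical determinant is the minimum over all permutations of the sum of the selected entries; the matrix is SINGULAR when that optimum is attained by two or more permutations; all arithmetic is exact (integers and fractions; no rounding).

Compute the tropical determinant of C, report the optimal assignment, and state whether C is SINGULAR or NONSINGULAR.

σ = (0, 1, 2, 3): 19 + (-6) + 19 + 24 = 56
σ = (0, 1, 3, 2): 19 + (-6) + (-6) + 7 = 14
σ = (0, 2, 1, 3): 19 + 3 + (-8) + 24 = 38
σ = (0, 2, 3, 1): 19 + 3 + (-6) + 18 = 34
σ = (0, 3, 1, 2): 19 + 21 + (-8) + 7 = 39
σ = (0, 3, 2, 1): 19 + 21 + 19 + 18 = 77
σ = (1, 0, 2, 3): 13 + (-4) + 19 + 24 = 52
σ = (1, 0, 3, 2): 13 + (-4) + (-6) + 7 = 10
σ = (1, 2, 0, 3): 13 + 3 + (-6) + 24 = 34
σ = (1, 2, 3, 0): 13 + 3 + (-6) + 20 = 30
σ = (1, 3, 0, 2): 13 + 21 + (-6) + 7 = 35
σ = (1, 3, 2, 0): 13 + 21 + 19 + 20 = 73
σ = (2, 0, 1, 3): 29 + (-4) + (-8) + 24 = 41
σ = (2, 0, 3, 1): 29 + (-4) + (-6) + 18 = 37
σ = (2, 1, 0, 3): 29 + (-6) + (-6) + 24 = 41
σ = (2, 1, 3, 0): 29 + (-6) + (-6) + 20 = 37
σ = (2, 3, 0, 1): 29 + 21 + (-6) + 18 = 62
σ = (2, 3, 1, 0): 29 + 21 + (-8) + 20 = 62
σ = (3, 0, 1, 2): (-6) + (-4) + (-8) + 7 = -11
σ = (3, 0, 2, 1): (-6) + (-4) + 19 + 18 = 27
σ = (3, 1, 0, 2): (-6) + (-6) + (-6) + 7 = -11
σ = (3, 1, 2, 0): (-6) + (-6) + 19 + 20 = 27
σ = (3, 2, 0, 1): (-6) + 3 + (-6) + 18 = 9
σ = (3, 2, 1, 0): (-6) + 3 + (-8) + 20 = 9
Optimal value attained by: σ = (3, 0, 1, 2).
Answer: det⊕(C) = -11; verdict: SINGULAR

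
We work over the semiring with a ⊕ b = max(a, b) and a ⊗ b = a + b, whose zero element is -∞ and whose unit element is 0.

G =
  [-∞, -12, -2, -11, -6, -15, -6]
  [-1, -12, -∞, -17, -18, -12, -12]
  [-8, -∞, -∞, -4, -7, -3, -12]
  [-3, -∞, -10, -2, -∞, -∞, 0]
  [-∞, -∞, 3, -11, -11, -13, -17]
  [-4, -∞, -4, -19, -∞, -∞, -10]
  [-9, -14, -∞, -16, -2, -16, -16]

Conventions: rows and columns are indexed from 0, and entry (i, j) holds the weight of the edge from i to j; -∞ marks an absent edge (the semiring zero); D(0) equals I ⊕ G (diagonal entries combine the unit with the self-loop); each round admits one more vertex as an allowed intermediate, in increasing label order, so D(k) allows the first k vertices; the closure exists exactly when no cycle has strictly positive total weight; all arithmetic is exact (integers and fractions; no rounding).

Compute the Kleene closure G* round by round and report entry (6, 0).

D(0):
  [0, -12, -2, -11, -6, -15, -6]
  [-1, 0, -∞, -17, -18, -12, -12]
  [-8, -∞, 0, -4, -7, -3, -12]
  [-3, -∞, -10, 0, -∞, -∞, 0]
  [-∞, -∞, 3, -11, 0, -13, -17]
  [-4, -∞, -4, -19, -∞, 0, -10]
  [-9, -14, -∞, -16, -2, -16, 0]
D(1):
  [0, -12, -2, -11, -6, -15, -6]
  [-1, 0, -3, -12, -7, -12, -7]
  [-8, -20, 0, -4, -7, -3, -12]
  [-3, -15, -5, 0, -9, -18, 0]
  [-∞, -∞, 3, -11, 0, -13, -17]
  [-4, -16, -4, -15, -10, 0, -10]
  [-9, -14, -11, -16, -2, -16, 0]
D(2):
  [0, -12, -2, -11, -6, -15, -6]
  [-1, 0, -3, -12, -7, -12, -7]
  [-8, -20, 0, -4, -7, -3, -12]
  [-3, -15, -5, 0, -9, -18, 0]
  [-∞, -∞, 3, -11, 0, -13, -17]
  [-4, -16, -4, -15, -10, 0, -10]
  [-9, -14, -11, -16, -2, -16, 0]
D(3):
  [0, -12, -2, -6, -6, -5, -6]
  [-1, 0, -3, -7, -7, -6, -7]
  [-8, -20, 0, -4, -7, -3, -12]
  [-3, -15, -5, 0, -9, -8, 0]
  [-5, -17, 3, -1, 0, 0, -9]
  [-4, -16, -4, -8, -10, 0, -10]
  [-9, -14, -11, -15, -2, -14, 0]
D(4):
  [0, -12, -2, -6, -6, -5, -6]
  [-1, 0, -3, -7, -7, -6, -7]
  [-7, -19, 0, -4, -7, -3, -4]
  [-3, -15, -5, 0, -9, -8, 0]
  [-4, -16, 3, -1, 0, 0, -1]
  [-4, -16, -4, -8, -10, 0, -8]
  [-9, -14, -11, -15, -2, -14, 0]
D(5):
  [0, -12, -2, -6, -6, -5, -6]
  [-1, 0, -3, -7, -7, -6, -7]
  [-7, -19, 0, -4, -7, -3, -4]
  [-3, -15, -5, 0, -9, -8, 0]
  [-4, -16, 3, -1, 0, 0, -1]
  [-4, -16, -4, -8, -10, 0, -8]
  [-6, -14, 1, -3, -2, -2, 0]
D(6):
  [0, -12, -2, -6, -6, -5, -6]
  [-1, 0, -3, -7, -7, -6, -7]
  [-7, -19, 0, -4, -7, -3, -4]
  [-3, -15, -5, 0, -9, -8, 0]
  [-4, -16, 3, -1, 0, 0, -1]
  [-4, -16, -4, -8, -10, 0, -8]
  [-6, -14, 1, -3, -2, -2, 0]
D(7):
  [0, -12, -2, -6, -6, -5, -6]
  [-1, 0, -3, -7, -7, -6, -7]
  [-7, -18, 0, -4, -6, -3, -4]
  [-3, -14, 1, 0, -2, -2, 0]
  [-4, -15, 3, -1, 0, 0, -1]
  [-4, -16, -4, -8, -10, 0, -8]
  [-6, -14, 1, -3, -2, -2, 0]
Answer: G*[6][0] = -6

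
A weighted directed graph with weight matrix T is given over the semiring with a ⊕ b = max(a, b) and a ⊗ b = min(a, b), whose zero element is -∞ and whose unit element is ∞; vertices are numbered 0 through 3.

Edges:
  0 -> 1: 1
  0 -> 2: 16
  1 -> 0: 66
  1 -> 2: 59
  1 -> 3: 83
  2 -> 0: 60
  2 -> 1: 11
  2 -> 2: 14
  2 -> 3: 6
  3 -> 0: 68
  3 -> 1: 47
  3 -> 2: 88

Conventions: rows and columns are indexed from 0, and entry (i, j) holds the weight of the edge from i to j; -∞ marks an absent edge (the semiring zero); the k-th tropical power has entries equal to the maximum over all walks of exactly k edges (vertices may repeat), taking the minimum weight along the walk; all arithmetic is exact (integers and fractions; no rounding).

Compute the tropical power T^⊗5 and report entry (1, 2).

T^⊗2:
  [16, 11, 14, 6]
  [68, 47, 83, 6]
  [14, 11, 16, 11]
  [60, 11, 47, 47]
T^⊗3:
  [14, 11, 16, 11]
  [60, 11, 47, 47]
  [16, 11, 14, 11]
  [47, 47, 47, 11]
T^⊗4:
  [16, 11, 14, 11]
  [47, 47, 47, 11]
  [14, 11, 16, 11]
  [47, 11, 47, 47]
T^⊗5:
  [14, 11, 16, 11]
  [47, 11, 47, 47]
  [16, 11, 14, 11]
  [47, 47, 47, 11]
Key observation: the optimum is the walk 1->3->1->3->1->2, with weight 83 min 47 min 83 min 47 min 59 = 47.
Optimal value attained by: walk 1->3->1->3->1->2.
Answer: (T^⊗5)[1][2] = 47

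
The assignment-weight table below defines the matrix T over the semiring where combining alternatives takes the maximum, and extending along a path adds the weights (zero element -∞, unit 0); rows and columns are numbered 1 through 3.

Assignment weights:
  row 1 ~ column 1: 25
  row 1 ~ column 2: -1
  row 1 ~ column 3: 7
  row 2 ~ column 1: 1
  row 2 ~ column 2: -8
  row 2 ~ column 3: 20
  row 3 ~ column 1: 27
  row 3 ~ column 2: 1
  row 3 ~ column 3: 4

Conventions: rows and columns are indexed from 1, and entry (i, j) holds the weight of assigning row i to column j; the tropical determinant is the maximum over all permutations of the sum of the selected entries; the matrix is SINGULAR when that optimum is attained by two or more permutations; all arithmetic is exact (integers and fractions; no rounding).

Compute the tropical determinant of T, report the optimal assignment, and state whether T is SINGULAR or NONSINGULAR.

σ = (1, 2, 3): 25 + (-8) + 4 = 21
σ = (1, 3, 2): 25 + 20 + 1 = 46
σ = (2, 1, 3): (-1) + 1 + 4 = 4
σ = (2, 3, 1): (-1) + 20 + 27 = 46
σ = (3, 1, 2): 7 + 1 + 1 = 9
σ = (3, 2, 1): 7 + (-8) + 27 = 26
Optimal value attained by: σ = (1, 3, 2).
Answer: det⊕(T) = 46; verdict: SINGULAR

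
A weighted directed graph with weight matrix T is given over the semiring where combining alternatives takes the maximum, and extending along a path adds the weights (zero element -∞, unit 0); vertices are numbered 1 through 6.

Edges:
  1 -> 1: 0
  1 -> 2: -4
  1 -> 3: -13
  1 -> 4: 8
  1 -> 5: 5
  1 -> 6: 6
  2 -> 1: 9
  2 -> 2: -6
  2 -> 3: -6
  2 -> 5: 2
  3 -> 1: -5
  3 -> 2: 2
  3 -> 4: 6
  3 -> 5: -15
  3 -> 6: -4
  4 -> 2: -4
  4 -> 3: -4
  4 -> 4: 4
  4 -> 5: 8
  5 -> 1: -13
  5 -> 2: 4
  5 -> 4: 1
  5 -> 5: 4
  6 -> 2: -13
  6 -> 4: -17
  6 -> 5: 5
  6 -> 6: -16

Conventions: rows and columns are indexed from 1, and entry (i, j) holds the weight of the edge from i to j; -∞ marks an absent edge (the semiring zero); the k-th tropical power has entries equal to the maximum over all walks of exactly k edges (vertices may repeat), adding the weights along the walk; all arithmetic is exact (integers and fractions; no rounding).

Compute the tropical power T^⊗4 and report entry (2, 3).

T^⊗2:
  [5, 9, 4, 12, 16, 6]
  [9, 6, -4, 17, 14, 15]
  [11, 2, 2, 10, 14, 1]
  [5, 12, 0, 9, 12, -8]
  [13, 8, -2, 5, 9, -7]
  [-4, 9, -19, 6, 9, -32]
T^⊗3:
  [18, 20, 8, 17, 20, 11]
  [15, 18, 13, 21, 25, 15]
  [11, 18, 6, 19, 18, 17]
  [21, 16, 6, 13, 17, 11]
  [17, 13, 2, 21, 18, 19]
  [18, 13, 3, 10, 14, 2]
T^⊗4:
  [29, 24, 14, 26, 25, 24]
  [27, 29, 17, 26, 29, 21]
  [27, 22, 15, 23, 27, 17]
  [25, 21, 10, 29, 26, 27]
  [22, 22, 17, 25, 29, 23]
  [22, 18, 7, 26, 23, 24]
Key observation: the optimum is the walk 2->1->4->4->3, with weight 9 + 8 + 4 + (-4) = 17.
Optimal value attained by: walk 2->1->4->4->3.
Answer: (T^⊗4)[2][3] = 17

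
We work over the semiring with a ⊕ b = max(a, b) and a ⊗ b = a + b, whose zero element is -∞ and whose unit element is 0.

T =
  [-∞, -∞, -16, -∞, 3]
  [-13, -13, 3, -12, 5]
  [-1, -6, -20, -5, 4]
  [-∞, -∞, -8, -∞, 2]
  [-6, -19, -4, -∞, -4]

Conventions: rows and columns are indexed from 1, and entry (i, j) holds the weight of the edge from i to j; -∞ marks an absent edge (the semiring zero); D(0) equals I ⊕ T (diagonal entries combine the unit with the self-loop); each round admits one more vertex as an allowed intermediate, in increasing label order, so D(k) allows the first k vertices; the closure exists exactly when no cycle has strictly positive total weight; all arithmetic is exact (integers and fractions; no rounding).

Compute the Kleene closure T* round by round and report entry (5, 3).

D(0):
  [0, -∞, -16, -∞, 3]
  [-13, 0, 3, -12, 5]
  [-1, -6, 0, -5, 4]
  [-∞, -∞, -8, 0, 2]
  [-6, -19, -4, -∞, 0]
D(1):
  [0, -∞, -16, -∞, 3]
  [-13, 0, 3, -12, 5]
  [-1, -6, 0, -5, 4]
  [-∞, -∞, -8, 0, 2]
  [-6, -19, -4, -∞, 0]
D(2):
  [0, -∞, -16, -∞, 3]
  [-13, 0, 3, -12, 5]
  [-1, -6, 0, -5, 4]
  [-∞, -∞, -8, 0, 2]
  [-6, -19, -4, -31, 0]
D(3):
  [0, -22, -16, -21, 3]
  [2, 0, 3, -2, 7]
  [-1, -6, 0, -5, 4]
  [-9, -14, -8, 0, 2]
  [-5, -10, -4, -9, 0]
D(4):
  [0, -22, -16, -21, 3]
  [2, 0, 3, -2, 7]
  [-1, -6, 0, -5, 4]
  [-9, -14, -8, 0, 2]
  [-5, -10, -4, -9, 0]
D(5):
  [0, -7, -1, -6, 3]
  [2, 0, 3, -2, 7]
  [-1, -6, 0, -5, 4]
  [-3, -8, -2, 0, 2]
  [-5, -10, -4, -9, 0]
Answer: T*[5][3] = -4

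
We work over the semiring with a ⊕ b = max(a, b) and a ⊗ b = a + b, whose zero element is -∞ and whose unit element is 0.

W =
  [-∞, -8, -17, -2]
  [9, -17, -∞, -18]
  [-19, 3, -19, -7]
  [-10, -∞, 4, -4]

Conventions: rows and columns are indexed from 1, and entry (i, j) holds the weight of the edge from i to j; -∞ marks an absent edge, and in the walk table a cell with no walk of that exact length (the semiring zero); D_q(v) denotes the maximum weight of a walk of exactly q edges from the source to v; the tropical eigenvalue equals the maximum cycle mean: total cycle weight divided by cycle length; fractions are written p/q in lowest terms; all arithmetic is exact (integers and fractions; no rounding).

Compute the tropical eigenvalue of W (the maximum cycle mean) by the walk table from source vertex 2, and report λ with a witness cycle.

q=0: [-∞, 0, -∞, -∞]
q=1: [9, -17, -∞, -18]
q=2: [-8, 1, -8, 7]
q=3: [10, -5, 11, 3]
q=4: [4, 14, 7, 8]
Optimal cycle mean attained by: cycle 1->4->3->2->1, total (-2) + 4 + 3 + 9, length 4.
Answer: λ = 7/2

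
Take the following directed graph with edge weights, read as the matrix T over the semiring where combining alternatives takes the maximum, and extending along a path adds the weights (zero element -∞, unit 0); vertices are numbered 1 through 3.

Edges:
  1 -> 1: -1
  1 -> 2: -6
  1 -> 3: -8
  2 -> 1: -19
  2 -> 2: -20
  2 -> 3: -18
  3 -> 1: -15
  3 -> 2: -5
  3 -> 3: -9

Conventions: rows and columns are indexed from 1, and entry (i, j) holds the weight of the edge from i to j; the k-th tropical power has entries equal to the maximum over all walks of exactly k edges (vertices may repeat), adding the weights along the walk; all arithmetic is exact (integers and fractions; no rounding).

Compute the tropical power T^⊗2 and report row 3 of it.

T^⊗2:
  [-2, -7, -9]
  [-20, -23, -27]
  [-16, -14, -18]
Answer: row 3 of T^⊗2 = [-16, -14, -18]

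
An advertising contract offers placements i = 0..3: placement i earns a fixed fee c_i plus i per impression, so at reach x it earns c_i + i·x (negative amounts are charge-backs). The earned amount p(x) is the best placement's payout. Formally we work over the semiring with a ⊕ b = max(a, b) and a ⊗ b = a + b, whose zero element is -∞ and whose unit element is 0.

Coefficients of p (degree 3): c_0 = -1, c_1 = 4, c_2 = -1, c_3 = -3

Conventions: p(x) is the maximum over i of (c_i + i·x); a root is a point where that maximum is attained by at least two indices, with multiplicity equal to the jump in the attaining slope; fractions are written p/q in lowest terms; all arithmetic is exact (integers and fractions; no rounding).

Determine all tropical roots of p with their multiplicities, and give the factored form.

hull edge (i=0, c=-1) to (i=1, c=4): slope 5, span 1
hull edge (i=1, c=4) to (i=3, c=-3): slope -7/2, span 2
Factored form: p(x) = -3 ⊗ (x ⊕ (-5)) ⊗ (x ⊕ 7/2) ⊗ (x ⊕ 7/2)
Answer: roots = -5 (mult 1), 7/2 (mult 2)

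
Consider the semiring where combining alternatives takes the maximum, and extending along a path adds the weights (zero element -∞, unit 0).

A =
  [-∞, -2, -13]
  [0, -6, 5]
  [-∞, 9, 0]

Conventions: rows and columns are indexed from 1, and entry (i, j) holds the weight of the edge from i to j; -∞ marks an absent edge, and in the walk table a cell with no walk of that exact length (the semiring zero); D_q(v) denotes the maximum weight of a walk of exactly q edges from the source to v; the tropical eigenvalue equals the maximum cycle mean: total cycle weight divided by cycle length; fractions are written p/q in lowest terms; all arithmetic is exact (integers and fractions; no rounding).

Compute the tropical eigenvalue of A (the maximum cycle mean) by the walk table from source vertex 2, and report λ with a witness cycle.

q=0: [-∞, 0, -∞]
q=1: [0, -6, 5]
q=2: [-6, 14, 5]
q=3: [14, 14, 19]
Optimal cycle mean attained by: cycle 2->3->2, total 5 + 9, length 2.
Answer: λ = 7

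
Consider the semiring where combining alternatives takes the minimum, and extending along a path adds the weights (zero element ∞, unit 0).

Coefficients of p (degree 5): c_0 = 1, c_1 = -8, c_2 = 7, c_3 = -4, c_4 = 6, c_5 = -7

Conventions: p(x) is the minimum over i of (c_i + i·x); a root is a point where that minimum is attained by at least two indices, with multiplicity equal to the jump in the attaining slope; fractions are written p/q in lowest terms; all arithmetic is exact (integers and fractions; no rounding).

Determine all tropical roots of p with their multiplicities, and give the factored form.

hull edge (i=0, c=1) to (i=1, c=-8): slope -9, span 1
hull edge (i=1, c=-8) to (i=5, c=-7): slope 1/4, span 4
Factored form: p(x) = -7 ⊗ (x ⊕ (-1/4)) ⊗ (x ⊕ (-1/4)) ⊗ (x ⊕ (-1/4)) ⊗ (x ⊕ (-1/4)) ⊗ (x ⊕ 9)
Answer: roots = -1/4 (mult 4), 9 (mult 1)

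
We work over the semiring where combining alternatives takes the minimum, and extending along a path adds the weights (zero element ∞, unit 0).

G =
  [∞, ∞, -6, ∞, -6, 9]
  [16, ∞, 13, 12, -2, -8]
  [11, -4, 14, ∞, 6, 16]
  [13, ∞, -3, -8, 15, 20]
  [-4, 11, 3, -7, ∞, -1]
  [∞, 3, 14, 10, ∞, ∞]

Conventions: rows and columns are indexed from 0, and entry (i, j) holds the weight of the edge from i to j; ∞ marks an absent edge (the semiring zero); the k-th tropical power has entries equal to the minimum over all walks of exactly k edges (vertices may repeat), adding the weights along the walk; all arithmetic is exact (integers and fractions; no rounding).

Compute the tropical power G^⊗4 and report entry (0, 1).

G^⊗2:
  [-10, -10, -3, -13, 0, -7]
  [-6, -5, 1, -9, 10, -3]
  [2, 10, 5, -1, -6, -12]
  [5, -7, -11, -16, 3, 12]
  [6, -1, -10, -15, -10, 3]
  [19, 10, 7, 2, 1, -5]
G^⊗3:
  [-4, -7, -16, -21, -16, -18]
  [4, -3, -12, -17, -12, -13]
  [-10, -9, -4, -13, -4, -7]
  [-3, -15, -19, -24, -9, -15]
  [-14, -14, -18, -23, -4, -11]
  [-3, -2, -1, -6, 8, 0]
G^⊗4:
  [-20, -20, -24, -29, -10, -17]
  [-16, -16, -20, -25, -6, -13]
  [-8, -8, -16, -21, -16, -17]
  [-13, -23, -27, -32, -17, -23]
  [-10, -22, -26, -31, -20, -22]
  [4, -5, -9, -14, -9, -10]
Key observation: the optimum is the walk 0->4->0->2->1, with weight (-6) + (-4) + (-6) + (-4) = -20.
Optimal value attained by: walk 0->4->0->2->1.
Answer: (G^⊗4)[0][1] = -20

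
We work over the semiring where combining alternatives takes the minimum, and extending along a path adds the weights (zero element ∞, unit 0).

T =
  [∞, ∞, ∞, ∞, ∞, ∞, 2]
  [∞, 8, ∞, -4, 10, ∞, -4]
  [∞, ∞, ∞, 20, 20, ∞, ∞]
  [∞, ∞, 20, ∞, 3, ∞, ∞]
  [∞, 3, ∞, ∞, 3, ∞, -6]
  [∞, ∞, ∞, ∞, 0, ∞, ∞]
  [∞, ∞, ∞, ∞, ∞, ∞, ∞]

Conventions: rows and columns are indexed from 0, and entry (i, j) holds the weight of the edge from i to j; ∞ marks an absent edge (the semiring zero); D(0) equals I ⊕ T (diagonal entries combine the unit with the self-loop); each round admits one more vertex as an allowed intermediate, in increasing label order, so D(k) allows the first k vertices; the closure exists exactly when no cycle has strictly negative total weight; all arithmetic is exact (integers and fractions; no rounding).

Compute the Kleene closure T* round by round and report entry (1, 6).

D(0):
  [0, ∞, ∞, ∞, ∞, ∞, 2]
  [∞, 0, ∞, -4, 10, ∞, -4]
  [∞, ∞, 0, 20, 20, ∞, ∞]
  [∞, ∞, 20, 0, 3, ∞, ∞]
  [∞, 3, ∞, ∞, 0, ∞, -6]
  [∞, ∞, ∞, ∞, 0, 0, ∞]
  [∞, ∞, ∞, ∞, ∞, ∞, 0]
D(1):
  [0, ∞, ∞, ∞, ∞, ∞, 2]
  [∞, 0, ∞, -4, 10, ∞, -4]
  [∞, ∞, 0, 20, 20, ∞, ∞]
  [∞, ∞, 20, 0, 3, ∞, ∞]
  [∞, 3, ∞, ∞, 0, ∞, -6]
  [∞, ∞, ∞, ∞, 0, 0, ∞]
  [∞, ∞, ∞, ∞, ∞, ∞, 0]
D(2):
  [0, ∞, ∞, ∞, ∞, ∞, 2]
  [∞, 0, ∞, -4, 10, ∞, -4]
  [∞, ∞, 0, 20, 20, ∞, ∞]
  [∞, ∞, 20, 0, 3, ∞, ∞]
  [∞, 3, ∞, -1, 0, ∞, -6]
  [∞, ∞, ∞, ∞, 0, 0, ∞]
  [∞, ∞, ∞, ∞, ∞, ∞, 0]
D(3):
  [0, ∞, ∞, ∞, ∞, ∞, 2]
  [∞, 0, ∞, -4, 10, ∞, -4]
  [∞, ∞, 0, 20, 20, ∞, ∞]
  [∞, ∞, 20, 0, 3, ∞, ∞]
  [∞, 3, ∞, -1, 0, ∞, -6]
  [∞, ∞, ∞, ∞, 0, 0, ∞]
  [∞, ∞, ∞, ∞, ∞, ∞, 0]
D(4):
  [0, ∞, ∞, ∞, ∞, ∞, 2]
  [∞, 0, 16, -4, -1, ∞, -4]
  [∞, ∞, 0, 20, 20, ∞, ∞]
  [∞, ∞, 20, 0, 3, ∞, ∞]
  [∞, 3, 19, -1, 0, ∞, -6]
  [∞, ∞, ∞, ∞, 0, 0, ∞]
  [∞, ∞, ∞, ∞, ∞, ∞, 0]
D(5):
  [0, ∞, ∞, ∞, ∞, ∞, 2]
  [∞, 0, 16, -4, -1, ∞, -7]
  [∞, 23, 0, 19, 20, ∞, 14]
  [∞, 6, 20, 0, 3, ∞, -3]
  [∞, 3, 19, -1, 0, ∞, -6]
  [∞, 3, 19, -1, 0, 0, -6]
  [∞, ∞, ∞, ∞, ∞, ∞, 0]
D(6):
  [0, ∞, ∞, ∞, ∞, ∞, 2]
  [∞, 0, 16, -4, -1, ∞, -7]
  [∞, 23, 0, 19, 20, ∞, 14]
  [∞, 6, 20, 0, 3, ∞, -3]
  [∞, 3, 19, -1, 0, ∞, -6]
  [∞, 3, 19, -1, 0, 0, -6]
  [∞, ∞, ∞, ∞, ∞, ∞, 0]
D(7):
  [0, ∞, ∞, ∞, ∞, ∞, 2]
  [∞, 0, 16, -4, -1, ∞, -7]
  [∞, 23, 0, 19, 20, ∞, 14]
  [∞, 6, 20, 0, 3, ∞, -3]
  [∞, 3, 19, -1, 0, ∞, -6]
  [∞, 3, 19, -1, 0, 0, -6]
  [∞, ∞, ∞, ∞, ∞, ∞, 0]
Answer: T*[1][6] = -7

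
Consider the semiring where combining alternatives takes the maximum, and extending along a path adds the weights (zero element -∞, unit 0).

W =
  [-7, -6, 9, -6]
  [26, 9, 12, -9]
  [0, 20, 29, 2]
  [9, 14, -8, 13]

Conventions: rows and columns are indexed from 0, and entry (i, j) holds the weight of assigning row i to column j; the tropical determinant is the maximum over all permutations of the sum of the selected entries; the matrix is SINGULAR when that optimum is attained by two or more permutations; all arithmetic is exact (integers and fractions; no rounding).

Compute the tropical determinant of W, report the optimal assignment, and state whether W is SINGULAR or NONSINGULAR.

σ = (0, 1, 2, 3): (-7) + 9 + 29 + 13 = 44
σ = (0, 1, 3, 2): (-7) + 9 + 2 + (-8) = -4
σ = (0, 2, 1, 3): (-7) + 12 + 20 + 13 = 38
σ = (0, 2, 3, 1): (-7) + 12 + 2 + 14 = 21
σ = (0, 3, 1, 2): (-7) + (-9) + 20 + (-8) = -4
σ = (0, 3, 2, 1): (-7) + (-9) + 29 + 14 = 27
σ = (1, 0, 2, 3): (-6) + 26 + 29 + 13 = 62
σ = (1, 0, 3, 2): (-6) + 26 + 2 + (-8) = 14
σ = (1, 2, 0, 3): (-6) + 12 + 0 + 13 = 19
σ = (1, 2, 3, 0): (-6) + 12 + 2 + 9 = 17
σ = (1, 3, 0, 2): (-6) + (-9) + 0 + (-8) = -23
σ = (1, 3, 2, 0): (-6) + (-9) + 29 + 9 = 23
σ = (2, 0, 1, 3): 9 + 26 + 20 + 13 = 68
σ = (2, 0, 3, 1): 9 + 26 + 2 + 14 = 51
σ = (2, 1, 0, 3): 9 + 9 + 0 + 13 = 31
σ = (2, 1, 3, 0): 9 + 9 + 2 + 9 = 29
σ = (2, 3, 0, 1): 9 + (-9) + 0 + 14 = 14
σ = (2, 3, 1, 0): 9 + (-9) + 20 + 9 = 29
σ = (3, 0, 1, 2): (-6) + 26 + 20 + (-8) = 32
σ = (3, 0, 2, 1): (-6) + 26 + 29 + 14 = 63
σ = (3, 1, 0, 2): (-6) + 9 + 0 + (-8) = -5
σ = (3, 1, 2, 0): (-6) + 9 + 29 + 9 = 41
σ = (3, 2, 0, 1): (-6) + 12 + 0 + 14 = 20
σ = (3, 2, 1, 0): (-6) + 12 + 20 + 9 = 35
Optimal value attained by: σ = (2, 0, 1, 3).
Answer: det⊕(W) = 68; verdict: NONSINGULAR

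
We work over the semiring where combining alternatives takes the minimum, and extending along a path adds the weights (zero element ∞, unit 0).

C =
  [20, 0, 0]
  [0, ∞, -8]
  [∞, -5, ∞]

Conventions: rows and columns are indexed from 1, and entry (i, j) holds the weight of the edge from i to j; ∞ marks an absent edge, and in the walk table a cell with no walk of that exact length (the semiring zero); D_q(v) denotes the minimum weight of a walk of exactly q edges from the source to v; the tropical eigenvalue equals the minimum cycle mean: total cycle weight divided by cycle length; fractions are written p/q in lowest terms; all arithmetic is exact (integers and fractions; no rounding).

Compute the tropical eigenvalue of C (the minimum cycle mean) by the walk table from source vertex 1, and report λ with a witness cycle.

q=0: [0, ∞, ∞]
q=1: [20, 0, 0]
q=2: [0, -5, -8]
q=3: [-5, -13, -13]
Optimal cycle mean attained by: cycle 2->3->2, total (-8) + (-5), length 2.
Answer: λ = -13/2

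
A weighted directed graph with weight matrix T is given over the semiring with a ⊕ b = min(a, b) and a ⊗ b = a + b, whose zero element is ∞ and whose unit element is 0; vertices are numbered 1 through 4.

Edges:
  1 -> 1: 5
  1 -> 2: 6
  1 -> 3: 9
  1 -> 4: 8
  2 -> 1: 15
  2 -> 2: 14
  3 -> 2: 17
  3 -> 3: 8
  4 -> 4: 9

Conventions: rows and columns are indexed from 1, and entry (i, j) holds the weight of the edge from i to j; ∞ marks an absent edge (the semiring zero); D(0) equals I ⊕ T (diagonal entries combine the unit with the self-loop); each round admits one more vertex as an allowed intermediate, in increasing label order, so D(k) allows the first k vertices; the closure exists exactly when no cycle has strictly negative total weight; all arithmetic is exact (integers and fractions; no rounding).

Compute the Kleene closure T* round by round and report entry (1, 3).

D(0):
  [0, 6, 9, 8]
  [15, 0, ∞, ∞]
  [∞, 17, 0, ∞]
  [∞, ∞, ∞, 0]
D(1):
  [0, 6, 9, 8]
  [15, 0, 24, 23]
  [∞, 17, 0, ∞]
  [∞, ∞, ∞, 0]
D(2):
  [0, 6, 9, 8]
  [15, 0, 24, 23]
  [32, 17, 0, 40]
  [∞, ∞, ∞, 0]
D(3):
  [0, 6, 9, 8]
  [15, 0, 24, 23]
  [32, 17, 0, 40]
  [∞, ∞, ∞, 0]
D(4):
  [0, 6, 9, 8]
  [15, 0, 24, 23]
  [32, 17, 0, 40]
  [∞, ∞, ∞, 0]
Answer: T*[1][3] = 9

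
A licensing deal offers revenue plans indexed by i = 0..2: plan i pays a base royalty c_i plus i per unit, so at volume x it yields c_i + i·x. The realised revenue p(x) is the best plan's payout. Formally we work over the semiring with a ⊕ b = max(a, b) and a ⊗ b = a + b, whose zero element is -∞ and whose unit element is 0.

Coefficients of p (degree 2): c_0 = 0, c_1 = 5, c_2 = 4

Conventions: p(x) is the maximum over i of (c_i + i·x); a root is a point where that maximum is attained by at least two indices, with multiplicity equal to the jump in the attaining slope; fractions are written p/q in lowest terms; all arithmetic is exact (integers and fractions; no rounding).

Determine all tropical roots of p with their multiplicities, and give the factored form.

hull edge (i=0, c=0) to (i=1, c=5): slope 5, span 1
hull edge (i=1, c=5) to (i=2, c=4): slope -1, span 1
Factored form: p(x) = 4 ⊗ (x ⊕ (-5)) ⊗ (x ⊕ 1)
Answer: roots = -5 (mult 1), 1 (mult 1)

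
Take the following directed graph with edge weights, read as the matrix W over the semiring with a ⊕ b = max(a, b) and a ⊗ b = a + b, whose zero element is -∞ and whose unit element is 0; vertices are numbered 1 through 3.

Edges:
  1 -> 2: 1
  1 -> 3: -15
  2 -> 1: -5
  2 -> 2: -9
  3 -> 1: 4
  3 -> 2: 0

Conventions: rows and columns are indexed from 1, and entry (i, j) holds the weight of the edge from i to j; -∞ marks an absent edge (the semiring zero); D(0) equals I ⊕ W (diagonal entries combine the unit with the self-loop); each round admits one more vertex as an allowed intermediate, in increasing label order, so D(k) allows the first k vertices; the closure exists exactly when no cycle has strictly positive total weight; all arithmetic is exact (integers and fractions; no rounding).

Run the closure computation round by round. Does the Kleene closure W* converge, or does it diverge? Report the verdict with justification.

D(0):
  [0, 1, -15]
  [-5, 0, -∞]
  [4, 0, 0]
D(1):
  [0, 1, -15]
  [-5, 0, -20]
  [4, 5, 0]
D(2):
  [0, 1, -15]
  [-5, 0, -20]
  [4, 5, 0]
D(3):
  [0, 1, -15]
  [-5, 0, -20]
  [4, 5, 0]
Key observation: every diagonal entry stays at the unit through all rounds, so no improving cycle exists.
Answer: CONVERGES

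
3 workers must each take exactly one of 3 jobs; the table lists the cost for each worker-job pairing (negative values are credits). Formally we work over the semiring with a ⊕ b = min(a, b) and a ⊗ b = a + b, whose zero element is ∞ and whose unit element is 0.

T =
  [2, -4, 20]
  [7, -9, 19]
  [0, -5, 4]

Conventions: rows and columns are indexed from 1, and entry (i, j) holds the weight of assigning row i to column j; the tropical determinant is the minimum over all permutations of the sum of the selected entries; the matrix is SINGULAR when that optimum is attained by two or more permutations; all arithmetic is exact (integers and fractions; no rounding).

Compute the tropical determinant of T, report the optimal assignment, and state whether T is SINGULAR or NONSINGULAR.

σ = (1, 2, 3): 2 + (-9) + 4 = -3
σ = (1, 3, 2): 2 + 19 + (-5) = 16
σ = (2, 1, 3): (-4) + 7 + 4 = 7
σ = (2, 3, 1): (-4) + 19 + 0 = 15
σ = (3, 1, 2): 20 + 7 + (-5) = 22
σ = (3, 2, 1): 20 + (-9) + 0 = 11
Optimal value attained by: σ = (1, 2, 3).
Answer: det⊕(T) = -3; verdict: NONSINGULAR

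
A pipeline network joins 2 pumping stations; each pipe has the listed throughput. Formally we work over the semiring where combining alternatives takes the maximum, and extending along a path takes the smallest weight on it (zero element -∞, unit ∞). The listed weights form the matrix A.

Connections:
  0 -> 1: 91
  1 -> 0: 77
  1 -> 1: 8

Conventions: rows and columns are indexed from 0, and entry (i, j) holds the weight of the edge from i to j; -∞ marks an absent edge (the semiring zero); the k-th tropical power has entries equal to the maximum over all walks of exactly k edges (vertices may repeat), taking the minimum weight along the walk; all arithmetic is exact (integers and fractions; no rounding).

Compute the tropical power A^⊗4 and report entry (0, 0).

A^⊗2:
  [77, 8]
  [8, 77]
A^⊗3:
  [8, 77]
  [77, 8]
A^⊗4:
  [77, 8]
  [8, 77]
Key observation: the optimum is the walk 0->1->0->1->0, with weight 91 min 77 min 91 min 77 = 77.
Optimal value attained by: walk 0->1->0->1->0.
Answer: (A^⊗4)[0][0] = 77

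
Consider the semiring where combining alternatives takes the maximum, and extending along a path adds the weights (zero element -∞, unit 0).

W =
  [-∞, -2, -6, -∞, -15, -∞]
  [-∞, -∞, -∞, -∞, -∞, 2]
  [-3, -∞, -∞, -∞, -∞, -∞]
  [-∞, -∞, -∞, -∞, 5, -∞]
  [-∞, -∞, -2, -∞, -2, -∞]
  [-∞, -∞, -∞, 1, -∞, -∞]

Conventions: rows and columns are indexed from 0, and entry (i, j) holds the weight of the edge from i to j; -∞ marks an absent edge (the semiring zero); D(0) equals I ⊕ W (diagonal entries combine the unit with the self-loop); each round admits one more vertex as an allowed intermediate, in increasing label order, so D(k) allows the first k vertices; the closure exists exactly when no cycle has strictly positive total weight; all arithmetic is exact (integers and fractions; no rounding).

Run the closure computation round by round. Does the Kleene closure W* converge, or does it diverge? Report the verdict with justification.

D(0):
  [0, -2, -6, -∞, -15, -∞]
  [-∞, 0, -∞, -∞, -∞, 2]
  [-3, -∞, 0, -∞, -∞, -∞]
  [-∞, -∞, -∞, 0, 5, -∞]
  [-∞, -∞, -2, -∞, 0, -∞]
  [-∞, -∞, -∞, 1, -∞, 0]
D(1):
  [0, -2, -6, -∞, -15, -∞]
  [-∞, 0, -∞, -∞, -∞, 2]
  [-3, -5, 0, -∞, -18, -∞]
  [-∞, -∞, -∞, 0, 5, -∞]
  [-∞, -∞, -2, -∞, 0, -∞]
  [-∞, -∞, -∞, 1, -∞, 0]
D(2):
  [0, -2, -6, -∞, -15, 0]
  [-∞, 0, -∞, -∞, -∞, 2]
  [-3, -5, 0, -∞, -18, -3]
  [-∞, -∞, -∞, 0, 5, -∞]
  [-∞, -∞, -2, -∞, 0, -∞]
  [-∞, -∞, -∞, 1, -∞, 0]
D(3):
  [0, -2, -6, -∞, -15, 0]
  [-∞, 0, -∞, -∞, -∞, 2]
  [-3, -5, 0, -∞, -18, -3]
  [-∞, -∞, -∞, 0, 5, -∞]
  [-5, -7, -2, -∞, 0, -5]
  [-∞, -∞, -∞, 1, -∞, 0]
D(4):
  [0, -2, -6, -∞, -15, 0]
  [-∞, 0, -∞, -∞, -∞, 2]
  [-3, -5, 0, -∞, -18, -3]
  [-∞, -∞, -∞, 0, 5, -∞]
  [-5, -7, -2, -∞, 0, -5]
  [-∞, -∞, -∞, 1, 6, 0]
Detection: at round 5, diagonal entry (5, 5) turns strictly positive.
Key observation: the cycle 5->3->4->2->0->1->5 has total weight 1 + 5 + (-2) + (-3) + (-2) + 2, which is strictly positive.
Answer: DIVERGES — positive cycle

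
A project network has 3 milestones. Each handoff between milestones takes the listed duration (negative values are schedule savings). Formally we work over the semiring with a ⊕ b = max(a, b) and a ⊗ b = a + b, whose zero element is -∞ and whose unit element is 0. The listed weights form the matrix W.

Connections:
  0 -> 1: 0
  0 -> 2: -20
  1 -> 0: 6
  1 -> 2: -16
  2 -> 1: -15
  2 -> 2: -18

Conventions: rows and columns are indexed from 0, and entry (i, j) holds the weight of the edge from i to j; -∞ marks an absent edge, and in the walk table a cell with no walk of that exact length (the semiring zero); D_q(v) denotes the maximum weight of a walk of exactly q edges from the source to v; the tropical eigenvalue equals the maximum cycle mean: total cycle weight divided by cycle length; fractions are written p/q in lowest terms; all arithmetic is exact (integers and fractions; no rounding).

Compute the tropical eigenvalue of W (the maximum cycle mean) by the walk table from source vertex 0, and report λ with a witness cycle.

q=0: [0, -∞, -∞]
q=1: [-∞, 0, -20]
q=2: [6, -35, -16]
q=3: [-29, 6, -14]
Optimal cycle mean attained by: cycle 0->1->0, total 0 + 6, length 2.
Answer: λ = 3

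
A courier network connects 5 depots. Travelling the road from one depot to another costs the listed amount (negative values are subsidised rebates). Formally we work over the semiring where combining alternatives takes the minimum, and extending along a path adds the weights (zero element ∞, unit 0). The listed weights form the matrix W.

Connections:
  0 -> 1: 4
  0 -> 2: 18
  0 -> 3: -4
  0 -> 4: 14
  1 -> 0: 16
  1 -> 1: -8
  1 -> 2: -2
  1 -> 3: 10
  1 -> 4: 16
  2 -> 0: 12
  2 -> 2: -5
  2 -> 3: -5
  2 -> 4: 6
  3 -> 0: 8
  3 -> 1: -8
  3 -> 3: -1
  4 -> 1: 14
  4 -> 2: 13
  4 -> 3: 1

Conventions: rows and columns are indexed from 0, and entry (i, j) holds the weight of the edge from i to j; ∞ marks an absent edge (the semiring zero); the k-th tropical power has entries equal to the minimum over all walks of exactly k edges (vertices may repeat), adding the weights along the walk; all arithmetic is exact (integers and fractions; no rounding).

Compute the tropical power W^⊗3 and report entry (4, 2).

W^⊗2:
  [4, -12, 2, -5, 20]
  [8, -16, -10, -7, 4]
  [3, -13, -10, -10, 1]
  [7, -16, -10, -2, 8]
  [9, -7, 8, 0, 19]
W^⊗3:
  [3, -20, -14, -6, 4]
  [0, -24, -18, -15, -4]
  [-2, -21, -15, -15, -4]
  [0, -24, -18, -15, -4]
  [8, -15, -9, -1, 9]
Key observation: the optimum is the walk 4->3->1->2, with weight 1 + (-8) + (-2) = -9.
Optimal value attained by: walk 4->3->1->2.
Answer: (W^⊗3)[4][2] = -9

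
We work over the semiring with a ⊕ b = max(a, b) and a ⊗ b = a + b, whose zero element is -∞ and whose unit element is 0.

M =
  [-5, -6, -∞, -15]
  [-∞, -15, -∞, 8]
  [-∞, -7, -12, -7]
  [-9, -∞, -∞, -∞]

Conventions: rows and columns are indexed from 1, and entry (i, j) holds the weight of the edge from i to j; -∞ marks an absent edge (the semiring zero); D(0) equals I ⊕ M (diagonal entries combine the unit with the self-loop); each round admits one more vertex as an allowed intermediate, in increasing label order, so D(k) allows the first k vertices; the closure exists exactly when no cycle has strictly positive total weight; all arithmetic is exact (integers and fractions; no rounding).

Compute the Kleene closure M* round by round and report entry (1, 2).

D(0):
  [0, -6, -∞, -15]
  [-∞, 0, -∞, 8]
  [-∞, -7, 0, -7]
  [-9, -∞, -∞, 0]
D(1):
  [0, -6, -∞, -15]
  [-∞, 0, -∞, 8]
  [-∞, -7, 0, -7]
  [-9, -15, -∞, 0]
D(2):
  [0, -6, -∞, 2]
  [-∞, 0, -∞, 8]
  [-∞, -7, 0, 1]
  [-9, -15, -∞, 0]
D(3):
  [0, -6, -∞, 2]
  [-∞, 0, -∞, 8]
  [-∞, -7, 0, 1]
  [-9, -15, -∞, 0]
D(4):
  [0, -6, -∞, 2]
  [-1, 0, -∞, 8]
  [-8, -7, 0, 1]
  [-9, -15, -∞, 0]
Answer: M*[1][2] = -6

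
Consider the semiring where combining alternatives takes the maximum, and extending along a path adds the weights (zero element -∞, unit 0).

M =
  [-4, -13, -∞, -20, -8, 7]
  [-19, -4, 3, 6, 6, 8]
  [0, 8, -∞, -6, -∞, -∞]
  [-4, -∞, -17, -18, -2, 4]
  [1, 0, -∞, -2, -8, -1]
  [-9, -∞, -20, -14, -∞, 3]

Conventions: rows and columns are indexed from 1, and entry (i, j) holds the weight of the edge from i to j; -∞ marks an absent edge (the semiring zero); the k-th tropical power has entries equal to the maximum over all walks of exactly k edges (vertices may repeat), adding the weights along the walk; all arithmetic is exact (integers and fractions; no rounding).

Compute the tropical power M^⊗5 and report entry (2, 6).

M^⊗2:
  [-2, -8, -10, -7, -7, 10]
  [7, 11, -1, 4, 4, 11]
  [-4, 4, 11, 14, 14, 16]
  [-1, -2, -16, -4, -10, 7]
  [-3, -4, 3, 6, 6, 8]
  [-6, -12, -17, -11, -16, 6]
M^⊗3:
  [1, -2, -5, -2, -2, 13]
  [5, 7, 14, 17, 17, 19]
  [15, 19, 7, 12, 12, 19]
  [-2, -6, 1, 4, 4, 10]
  [7, 11, -1, 4, 4, 11]
  [-3, -9, -9, -6, -6, 9]
M^⊗4:
  [4, 3, 1, 4, 4, 16]
  [18, 22, 10, 15, 15, 22]
  [13, 15, 22, 25, 25, 27]
  [5, 9, -3, 2, 2, 13]
  [5, 7, 14, 17, 17, 19]
  [0, -1, -6, -3, -3, 12]
M^⊗5:
  [7, 9, 6, 9, 9, 19]
  [16, 18, 25, 28, 28, 30]
  [26, 30, 18, 23, 23, 30]
  [4, 5, 12, 15, 15, 17]
  [18, 22, 10, 15, 15, 22]
  [3, 2, 2, 5, 5, 15]
Key observation: the optimum is the walk 2->3->2->3->2->6, with weight 3 + 8 + 3 + 8 + 8 = 30.
Optimal value attained by: walk 2->3->2->3->2->6.
Answer: (M^⊗5)[2][6] = 30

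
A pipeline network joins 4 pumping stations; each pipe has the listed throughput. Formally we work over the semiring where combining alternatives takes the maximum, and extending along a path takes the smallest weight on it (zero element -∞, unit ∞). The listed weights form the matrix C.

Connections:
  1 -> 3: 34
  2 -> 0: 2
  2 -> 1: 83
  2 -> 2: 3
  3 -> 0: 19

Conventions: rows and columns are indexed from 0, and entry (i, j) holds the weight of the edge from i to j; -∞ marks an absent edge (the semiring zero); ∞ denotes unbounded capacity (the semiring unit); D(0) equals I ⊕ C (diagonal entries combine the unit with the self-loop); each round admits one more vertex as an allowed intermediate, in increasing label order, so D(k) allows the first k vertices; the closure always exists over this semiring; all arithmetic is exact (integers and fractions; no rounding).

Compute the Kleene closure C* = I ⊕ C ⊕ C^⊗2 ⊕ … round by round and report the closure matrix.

D(0):
  [∞, -∞, -∞, -∞]
  [-∞, ∞, -∞, 34]
  [2, 83, ∞, -∞]
  [19, -∞, -∞, ∞]
D(1):
  [∞, -∞, -∞, -∞]
  [-∞, ∞, -∞, 34]
  [2, 83, ∞, -∞]
  [19, -∞, -∞, ∞]
D(2):
  [∞, -∞, -∞, -∞]
  [-∞, ∞, -∞, 34]
  [2, 83, ∞, 34]
  [19, -∞, -∞, ∞]
D(3):
  [∞, -∞, -∞, -∞]
  [-∞, ∞, -∞, 34]
  [2, 83, ∞, 34]
  [19, -∞, -∞, ∞]
D(4):
  [∞, -∞, -∞, -∞]
  [19, ∞, -∞, 34]
  [19, 83, ∞, 34]
  [19, -∞, -∞, ∞]
Answer: C* = [[∞, -∞, -∞, -∞], [19, ∞, -∞, 34], [19, 83, ∞, 34], [19, -∞, -∞, ∞]]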